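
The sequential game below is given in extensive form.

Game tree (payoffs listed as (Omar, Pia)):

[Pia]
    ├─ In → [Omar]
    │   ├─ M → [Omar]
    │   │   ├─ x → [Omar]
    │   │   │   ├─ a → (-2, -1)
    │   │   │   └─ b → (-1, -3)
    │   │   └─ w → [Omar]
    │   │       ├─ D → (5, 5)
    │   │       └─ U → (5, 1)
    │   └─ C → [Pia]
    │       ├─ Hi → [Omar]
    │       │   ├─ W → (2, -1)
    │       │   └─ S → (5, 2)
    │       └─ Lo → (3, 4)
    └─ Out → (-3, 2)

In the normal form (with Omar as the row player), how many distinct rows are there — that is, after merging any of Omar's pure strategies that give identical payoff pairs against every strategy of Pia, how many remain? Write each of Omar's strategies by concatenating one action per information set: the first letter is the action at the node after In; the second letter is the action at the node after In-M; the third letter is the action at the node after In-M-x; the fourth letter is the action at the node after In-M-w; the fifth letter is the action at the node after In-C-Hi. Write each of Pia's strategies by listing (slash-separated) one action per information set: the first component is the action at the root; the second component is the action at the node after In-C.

Omar has 32 pure strategies: MxaDW, MxaDS, MxaUW, MxaUS, MxbDW, MxbDS, MxbUW, MxbUS, MwaDW, MwaDS, MwaUW, MwaUS, MwbDW, MwbDS, MwbUW, MwbUS, CxaDW, CxaDS, CxaUW, CxaUS, CxbDW, CxbDS, CxbUW, CxbUS, CwaDW, CwaDS, CwaUW, CwaUS, CwbDW, CwbDS, CwbUW, CwbUS. Columns: In/Hi, In/Lo, Out/Hi, Out/Lo.
{MxaDW, MxaDS, MxaUW, MxaUS} → row (-2,-1) (-2,-1) (-3,2) (-3,2)
{MxbDW, MxbDS, MxbUW, MxbUS} → row (-1,-3) (-1,-3) (-3,2) (-3,2)
{MwaDW, MwaDS, MwbDW, MwbDS} → row (5,5) (5,5) (-3,2) (-3,2)
{MwaUW, MwaUS, MwbUW, MwbUS} → row (5,1) (5,1) (-3,2) (-3,2)
{CxaDW, CxaUW, CxbDW, CxbUW, CwaDW, CwaUW, CwbDW, CwbUW} → row (2,-1) (3,4) (-3,2) (-3,2)
{CxaDS, CxaUS, CxbDS, CxbUS, CwaDS, CwaUS, CwbDS, CwbUS} → row (5,2) (3,4) (-3,2) (-3,2)
That's 6 distinct rows out of 32 strategies.

6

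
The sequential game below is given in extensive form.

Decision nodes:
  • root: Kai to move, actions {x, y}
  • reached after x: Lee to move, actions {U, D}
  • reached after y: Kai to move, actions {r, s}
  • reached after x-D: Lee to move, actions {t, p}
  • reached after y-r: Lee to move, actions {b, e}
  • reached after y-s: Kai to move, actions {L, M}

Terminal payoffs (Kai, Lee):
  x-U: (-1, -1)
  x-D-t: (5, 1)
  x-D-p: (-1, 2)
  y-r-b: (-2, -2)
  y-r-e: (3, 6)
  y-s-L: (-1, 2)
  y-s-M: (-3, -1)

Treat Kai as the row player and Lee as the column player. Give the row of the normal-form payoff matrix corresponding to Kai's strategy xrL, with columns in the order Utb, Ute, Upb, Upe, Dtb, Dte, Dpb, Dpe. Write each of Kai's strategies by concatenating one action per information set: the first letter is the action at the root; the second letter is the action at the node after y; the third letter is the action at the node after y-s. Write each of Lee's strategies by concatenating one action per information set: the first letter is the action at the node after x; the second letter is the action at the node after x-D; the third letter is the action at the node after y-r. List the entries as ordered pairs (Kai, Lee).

vs Utb: Kai plays x → Lee plays U at [x] → (-1, -1)
vs Ute: Kai plays x → Lee plays U at [x] → (-1, -1)
vs Upb: Kai plays x → Lee plays U at [x] → (-1, -1)
vs Upe: Kai plays x → Lee plays U at [x] → (-1, -1)
vs Dtb: Kai plays x → Lee plays D at [x] → Lee plays t at [x-D] → (5, 1)
vs Dte: Kai plays x → Lee plays D at [x] → Lee plays t at [x-D] → (5, 1)
vs Dpb: Kai plays x → Lee plays D at [x] → Lee plays p at [x-D] → (-1, 2)
vs Dpe: Kai plays x → Lee plays D at [x] → Lee plays p at [x-D] → (-1, 2)

(-1,-1) (-1,-1) (-1,-1) (-1,-1) (5,1) (5,1) (-1,2) (-1,2)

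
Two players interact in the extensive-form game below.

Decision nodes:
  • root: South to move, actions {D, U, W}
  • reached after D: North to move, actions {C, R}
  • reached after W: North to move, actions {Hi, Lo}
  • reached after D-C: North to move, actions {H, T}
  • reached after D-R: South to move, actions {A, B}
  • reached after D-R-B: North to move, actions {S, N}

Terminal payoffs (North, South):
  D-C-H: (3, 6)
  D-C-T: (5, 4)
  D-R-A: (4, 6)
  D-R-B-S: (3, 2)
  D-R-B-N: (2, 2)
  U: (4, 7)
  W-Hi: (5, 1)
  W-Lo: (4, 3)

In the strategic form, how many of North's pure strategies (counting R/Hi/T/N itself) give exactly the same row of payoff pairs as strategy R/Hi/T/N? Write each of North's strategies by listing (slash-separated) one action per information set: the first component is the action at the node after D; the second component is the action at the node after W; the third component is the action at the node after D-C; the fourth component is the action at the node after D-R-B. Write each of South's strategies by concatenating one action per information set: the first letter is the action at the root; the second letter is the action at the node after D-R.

2

Row for R/Hi/T/N (columns DA, DB, UA, UB, WA, WB): (4,6) (2,2) (4,7) (4,7) (5,1) (5,1).
Under R/Hi/T/N, North's choice at the node after D-C can never be reached regardless of what South does, so varying those choices leaves every outcome unchanged.
Holding the reachable choices fixed and varying the unreachable one freely already gives 2 equivalent strategies.
No other strategy reproduces this row, so those 2 are the full class: R/Hi/H/N, R/Hi/T/N.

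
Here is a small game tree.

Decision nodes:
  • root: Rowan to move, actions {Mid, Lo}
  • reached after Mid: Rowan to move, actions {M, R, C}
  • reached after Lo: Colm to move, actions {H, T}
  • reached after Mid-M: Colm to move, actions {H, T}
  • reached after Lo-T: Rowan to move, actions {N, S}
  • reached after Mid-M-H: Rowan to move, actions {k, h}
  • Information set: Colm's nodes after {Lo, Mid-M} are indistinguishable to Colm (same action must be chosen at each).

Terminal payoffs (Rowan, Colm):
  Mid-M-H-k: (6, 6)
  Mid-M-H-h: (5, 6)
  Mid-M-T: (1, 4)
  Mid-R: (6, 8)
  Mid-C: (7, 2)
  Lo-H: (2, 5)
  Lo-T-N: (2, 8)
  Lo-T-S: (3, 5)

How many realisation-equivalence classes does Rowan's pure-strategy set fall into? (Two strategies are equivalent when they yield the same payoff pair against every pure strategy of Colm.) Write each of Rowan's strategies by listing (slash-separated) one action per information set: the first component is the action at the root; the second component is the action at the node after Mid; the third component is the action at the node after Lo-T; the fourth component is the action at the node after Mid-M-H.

Rowan has 24 pure strategies: Mid/M/N/k, Mid/M/N/h, Mid/M/S/k, Mid/M/S/h, Mid/R/N/k, Mid/R/N/h, Mid/R/S/k, Mid/R/S/h, Mid/C/N/k, Mid/C/N/h, Mid/C/S/k, Mid/C/S/h, Lo/M/N/k, Lo/M/N/h, Lo/M/S/k, Lo/M/S/h, Lo/R/N/k, Lo/R/N/h, Lo/R/S/k, Lo/R/S/h, Lo/C/N/k, Lo/C/N/h, Lo/C/S/k, Lo/C/S/h. Columns: H, T.
{Mid/M/N/k, Mid/M/S/k} → row (6,6) (1,4)
{Mid/M/N/h, Mid/M/S/h} → row (5,6) (1,4)
{Mid/R/N/k, Mid/R/N/h, Mid/R/S/k, Mid/R/S/h} → row (6,8) (6,8)
{Mid/C/N/k, Mid/C/N/h, Mid/C/S/k, Mid/C/S/h} → row (7,2) (7,2)
{Lo/M/N/k, Lo/M/N/h, Lo/R/N/k, Lo/R/N/h, Lo/C/N/k, Lo/C/N/h} → row (2,5) (2,8)
{Lo/M/S/k, Lo/M/S/h, Lo/R/S/k, Lo/R/S/h, Lo/C/S/k, Lo/C/S/h} → row (2,5) (3,5)
That's 6 distinct rows out of 24 strategies.

6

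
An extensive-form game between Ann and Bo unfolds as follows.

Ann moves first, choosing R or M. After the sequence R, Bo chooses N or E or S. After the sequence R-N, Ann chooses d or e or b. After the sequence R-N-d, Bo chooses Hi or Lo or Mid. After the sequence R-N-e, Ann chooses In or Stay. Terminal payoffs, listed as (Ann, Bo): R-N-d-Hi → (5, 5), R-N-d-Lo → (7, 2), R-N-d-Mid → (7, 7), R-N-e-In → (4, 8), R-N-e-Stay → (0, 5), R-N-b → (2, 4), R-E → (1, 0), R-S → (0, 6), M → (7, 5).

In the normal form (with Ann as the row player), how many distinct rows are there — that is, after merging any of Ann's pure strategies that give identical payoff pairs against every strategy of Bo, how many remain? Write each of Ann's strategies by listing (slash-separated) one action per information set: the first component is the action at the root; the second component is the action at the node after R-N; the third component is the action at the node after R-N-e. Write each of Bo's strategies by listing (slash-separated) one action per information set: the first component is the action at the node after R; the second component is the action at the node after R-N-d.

Ann has 12 pure strategies: R/d/In, R/d/Stay, R/e/In, R/e/Stay, R/b/In, R/b/Stay, M/d/In, M/d/Stay, M/e/In, M/e/Stay, M/b/In, M/b/Stay. Columns: N/Hi, N/Lo, N/Mid, E/Hi, E/Lo, E/Mid, S/Hi, S/Lo, S/Mid.
{R/d/In, R/d/Stay} → row (5,5) (7,2) (7,7) (1,0) (1,0) (1,0) (0,6) (0,6) (0,6)
{R/e/In} → row (4,8) (4,8) (4,8) (1,0) (1,0) (1,0) (0,6) (0,6) (0,6)
{R/e/Stay} → row (0,5) (0,5) (0,5) (1,0) (1,0) (1,0) (0,6) (0,6) (0,6)
{R/b/In, R/b/Stay} → row (2,4) (2,4) (2,4) (1,0) (1,0) (1,0) (0,6) (0,6) (0,6)
{M/d/In, M/d/Stay, M/e/In, M/e/Stay, M/b/In, M/b/Stay} → row (7,5) (7,5) (7,5) (7,5) (7,5) (7,5) (7,5) (7,5) (7,5)
That's 5 distinct rows out of 12 strategies.

5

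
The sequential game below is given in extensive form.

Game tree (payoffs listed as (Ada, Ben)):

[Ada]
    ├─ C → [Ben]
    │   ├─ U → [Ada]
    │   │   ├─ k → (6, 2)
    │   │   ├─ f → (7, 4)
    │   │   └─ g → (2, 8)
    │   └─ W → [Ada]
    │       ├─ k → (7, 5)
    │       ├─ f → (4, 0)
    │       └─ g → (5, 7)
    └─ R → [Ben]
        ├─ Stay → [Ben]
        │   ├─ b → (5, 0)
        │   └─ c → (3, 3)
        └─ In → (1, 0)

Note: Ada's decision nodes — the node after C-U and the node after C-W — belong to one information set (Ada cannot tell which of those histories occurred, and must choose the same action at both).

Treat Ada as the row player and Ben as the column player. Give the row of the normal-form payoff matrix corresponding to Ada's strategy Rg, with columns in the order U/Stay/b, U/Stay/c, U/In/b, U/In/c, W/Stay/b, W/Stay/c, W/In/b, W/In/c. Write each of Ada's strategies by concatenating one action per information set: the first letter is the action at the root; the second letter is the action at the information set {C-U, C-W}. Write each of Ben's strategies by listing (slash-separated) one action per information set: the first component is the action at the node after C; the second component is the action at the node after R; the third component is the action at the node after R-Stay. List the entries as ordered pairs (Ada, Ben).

(5,0) (3,3) (1,0) (1,0) (5,0) (3,3) (1,0) (1,0)

vs U/Stay/b: Ada plays R → Ben plays Stay at [R] → Ben plays b at [R-Stay] → (5, 0)
vs U/Stay/c: Ada plays R → Ben plays Stay at [R] → Ben plays c at [R-Stay] → (3, 3)
vs U/In/b: Ada plays R → Ben plays In at [R] → (1, 0)
vs U/In/c: Ada plays R → Ben plays In at [R] → (1, 0)
vs W/Stay/b: Ada plays R → Ben plays Stay at [R] → Ben plays b at [R-Stay] → (5, 0)
vs W/Stay/c: Ada plays R → Ben plays Stay at [R] → Ben plays c at [R-Stay] → (3, 3)
vs W/In/b: Ada plays R → Ben plays In at [R] → (1, 0)
vs W/In/c: Ada plays R → Ben plays In at [R] → (1, 0)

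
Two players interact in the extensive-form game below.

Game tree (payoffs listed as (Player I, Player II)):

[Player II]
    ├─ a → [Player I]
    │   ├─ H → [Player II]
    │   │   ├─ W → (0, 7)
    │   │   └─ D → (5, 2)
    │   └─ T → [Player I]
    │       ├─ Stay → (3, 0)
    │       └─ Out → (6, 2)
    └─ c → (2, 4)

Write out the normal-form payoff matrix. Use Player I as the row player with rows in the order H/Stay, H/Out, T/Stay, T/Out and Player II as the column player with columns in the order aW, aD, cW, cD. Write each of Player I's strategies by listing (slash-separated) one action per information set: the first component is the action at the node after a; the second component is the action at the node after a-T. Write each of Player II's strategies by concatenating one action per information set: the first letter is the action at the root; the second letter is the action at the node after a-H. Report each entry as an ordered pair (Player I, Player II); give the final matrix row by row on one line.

Row H/Stay: aW→(0,7), aD→(5,2), cW→(2,4), cD→(2,4)
Row H/Out: aW→(0,7), aD→(5,2), cW→(2,4), cD→(2,4)
Row T/Stay: aW→(3,0), aD→(3,0), cW→(2,4), cD→(2,4)
Row T/Out: aW→(6,2), aD→(6,2), cW→(2,4), cD→(2,4)

H/Stay: (0,7) (5,2) (2,4) (2,4) | H/Out: (0,7) (5,2) (2,4) (2,4) | T/Stay: (3,0) (3,0) (2,4) (2,4) | T/Out: (6,2) (6,2) (2,4) (2,4)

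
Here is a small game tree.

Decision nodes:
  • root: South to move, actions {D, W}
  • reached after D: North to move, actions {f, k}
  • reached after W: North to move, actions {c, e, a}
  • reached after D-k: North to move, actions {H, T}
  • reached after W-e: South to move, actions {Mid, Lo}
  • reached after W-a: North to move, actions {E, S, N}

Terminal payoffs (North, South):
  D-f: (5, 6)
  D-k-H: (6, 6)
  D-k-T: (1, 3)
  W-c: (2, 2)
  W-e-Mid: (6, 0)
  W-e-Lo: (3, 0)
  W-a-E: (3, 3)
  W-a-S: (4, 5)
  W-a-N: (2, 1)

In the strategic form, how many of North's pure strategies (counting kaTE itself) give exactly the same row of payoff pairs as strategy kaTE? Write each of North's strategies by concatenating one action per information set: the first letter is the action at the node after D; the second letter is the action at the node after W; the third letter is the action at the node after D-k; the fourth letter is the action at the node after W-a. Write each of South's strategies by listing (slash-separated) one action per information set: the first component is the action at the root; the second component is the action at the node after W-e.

1

Row for kaTE (columns D/Mid, D/Lo, W/Mid, W/Lo): (1,3) (1,3) (3,3) (3,3).
Every one of North's information sets is on the play path for some reply by South when North follows kaTE.
Changing the action at any of them therefore changes at least one column, so only kaTE itself gives this row.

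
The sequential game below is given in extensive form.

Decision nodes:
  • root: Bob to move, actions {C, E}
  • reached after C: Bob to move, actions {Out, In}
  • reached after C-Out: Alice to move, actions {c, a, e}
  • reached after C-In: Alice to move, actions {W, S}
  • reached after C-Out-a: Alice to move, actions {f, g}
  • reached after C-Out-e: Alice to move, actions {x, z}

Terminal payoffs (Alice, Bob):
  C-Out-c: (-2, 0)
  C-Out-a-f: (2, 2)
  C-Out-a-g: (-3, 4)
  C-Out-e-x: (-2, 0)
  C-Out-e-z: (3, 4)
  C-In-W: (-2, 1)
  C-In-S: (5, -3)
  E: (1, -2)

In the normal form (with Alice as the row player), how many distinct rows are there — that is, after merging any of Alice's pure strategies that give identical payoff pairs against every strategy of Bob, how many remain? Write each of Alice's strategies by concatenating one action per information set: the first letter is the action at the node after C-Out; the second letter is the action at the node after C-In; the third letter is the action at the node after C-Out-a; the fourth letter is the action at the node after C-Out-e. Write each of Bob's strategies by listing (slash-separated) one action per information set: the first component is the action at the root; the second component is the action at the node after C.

8

Alice has 24 pure strategies: cWfx, cWfz, cWgx, cWgz, cSfx, cSfz, cSgx, cSgz, aWfx, aWfz, aWgx, aWgz, aSfx, aSfz, aSgx, aSgz, eWfx, eWfz, eWgx, eWgz, eSfx, eSfz, eSgx, eSgz. Columns: C/Out, C/In, E/Out, E/In.
{cWfx, cWfz, cWgx, cWgz, eWfx, eWgx} → row (-2,0) (-2,1) (1,-2) (1,-2)
{cSfx, cSfz, cSgx, cSgz, eSfx, eSgx} → row (-2,0) (5,-3) (1,-2) (1,-2)
{aWfx, aWfz} → row (2,2) (-2,1) (1,-2) (1,-2)
{aWgx, aWgz} → row (-3,4) (-2,1) (1,-2) (1,-2)
{aSfx, aSfz} → row (2,2) (5,-3) (1,-2) (1,-2)
{aSgx, aSgz} → row (-3,4) (5,-3) (1,-2) (1,-2)
{eWfz, eWgz} → row (3,4) (-2,1) (1,-2) (1,-2)
{eSfz, eSgz} → row (3,4) (5,-3) (1,-2) (1,-2)
That's 8 distinct rows out of 24 strategies.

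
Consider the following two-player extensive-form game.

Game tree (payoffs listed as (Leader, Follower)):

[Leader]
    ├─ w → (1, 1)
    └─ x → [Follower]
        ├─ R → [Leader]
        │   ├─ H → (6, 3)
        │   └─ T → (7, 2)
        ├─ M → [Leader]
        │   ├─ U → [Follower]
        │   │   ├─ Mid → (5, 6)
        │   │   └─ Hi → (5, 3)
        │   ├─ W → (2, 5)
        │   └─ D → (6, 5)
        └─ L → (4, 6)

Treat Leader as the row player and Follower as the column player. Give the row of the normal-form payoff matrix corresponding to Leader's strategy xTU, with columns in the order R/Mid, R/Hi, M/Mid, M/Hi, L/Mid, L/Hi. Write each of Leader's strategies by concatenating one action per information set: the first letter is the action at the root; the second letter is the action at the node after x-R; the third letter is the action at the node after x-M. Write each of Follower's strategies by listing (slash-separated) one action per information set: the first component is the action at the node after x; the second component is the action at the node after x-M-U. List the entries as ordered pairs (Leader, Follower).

vs R/Mid: Leader plays x → Follower plays R at [x] → Leader plays T at [x-R] → (7, 2)
vs R/Hi: Leader plays x → Follower plays R at [x] → Leader plays T at [x-R] → (7, 2)
vs M/Mid: Leader plays x → Follower plays M at [x] → Leader plays U at [x-M] → Follower plays Mid at [x-M-U] → (5, 6)
vs M/Hi: Leader plays x → Follower plays M at [x] → Leader plays U at [x-M] → Follower plays Hi at [x-M-U] → (5, 3)
vs L/Mid: Leader plays x → Follower plays L at [x] → (4, 6)
vs L/Hi: Leader plays x → Follower plays L at [x] → (4, 6)

(7,2) (7,2) (5,6) (5,3) (4,6) (4,6)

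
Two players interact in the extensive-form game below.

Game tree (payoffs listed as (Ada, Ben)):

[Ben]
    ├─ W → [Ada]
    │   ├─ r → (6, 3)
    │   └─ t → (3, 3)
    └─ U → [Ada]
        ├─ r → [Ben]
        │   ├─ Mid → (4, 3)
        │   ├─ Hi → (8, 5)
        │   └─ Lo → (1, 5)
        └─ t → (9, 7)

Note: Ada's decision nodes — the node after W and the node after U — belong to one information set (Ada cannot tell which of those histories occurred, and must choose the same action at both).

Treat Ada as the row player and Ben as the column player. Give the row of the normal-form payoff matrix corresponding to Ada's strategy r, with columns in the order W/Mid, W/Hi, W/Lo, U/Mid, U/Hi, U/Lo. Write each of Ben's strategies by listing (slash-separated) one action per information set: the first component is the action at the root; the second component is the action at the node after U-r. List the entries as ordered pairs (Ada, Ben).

vs W/Mid: Ben plays W → Ada plays r at [W] → (6, 3)
vs W/Hi: Ben plays W → Ada plays r at [W] → (6, 3)
vs W/Lo: Ben plays W → Ada plays r at [W] → (6, 3)
vs U/Mid: Ben plays U → Ada plays r at [U] → Ben plays Mid at [U-r] → (4, 3)
vs U/Hi: Ben plays U → Ada plays r at [U] → Ben plays Hi at [U-r] → (8, 5)
vs U/Lo: Ben plays U → Ada plays r at [U] → Ben plays Lo at [U-r] → (1, 5)

(6,3) (6,3) (6,3) (4,3) (8,5) (1,5)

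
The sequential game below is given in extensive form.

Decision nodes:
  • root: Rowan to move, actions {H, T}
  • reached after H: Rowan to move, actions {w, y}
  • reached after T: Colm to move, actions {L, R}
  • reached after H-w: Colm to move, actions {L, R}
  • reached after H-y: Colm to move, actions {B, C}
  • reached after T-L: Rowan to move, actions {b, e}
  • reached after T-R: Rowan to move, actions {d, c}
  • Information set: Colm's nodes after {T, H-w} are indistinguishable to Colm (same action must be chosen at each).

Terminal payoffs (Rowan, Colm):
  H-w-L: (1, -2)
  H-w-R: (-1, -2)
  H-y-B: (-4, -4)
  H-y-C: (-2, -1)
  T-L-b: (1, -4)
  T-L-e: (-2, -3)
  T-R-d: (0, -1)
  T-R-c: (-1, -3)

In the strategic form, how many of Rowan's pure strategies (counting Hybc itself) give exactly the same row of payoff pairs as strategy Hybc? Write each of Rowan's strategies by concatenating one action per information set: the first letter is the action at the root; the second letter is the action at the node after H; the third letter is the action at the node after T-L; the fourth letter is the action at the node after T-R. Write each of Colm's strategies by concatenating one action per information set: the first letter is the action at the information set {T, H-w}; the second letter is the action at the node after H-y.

Row for Hybc (columns LB, LC, RB, RC): (-4,-4) (-2,-1) (-4,-4) (-2,-1).
Under Hybc, Rowan's choice at the node after T-L and at the node after T-R can never be reached regardless of what Colm does, so varying those choices leaves every outcome unchanged.
Holding the reachable choices fixed and varying the unreachable ones freely already gives 2 × 2 = 4 equivalent strategies.
No other strategy reproduces this row, so those 4 are the full class: Hybd, Hybc, Hyed, Hyec.

4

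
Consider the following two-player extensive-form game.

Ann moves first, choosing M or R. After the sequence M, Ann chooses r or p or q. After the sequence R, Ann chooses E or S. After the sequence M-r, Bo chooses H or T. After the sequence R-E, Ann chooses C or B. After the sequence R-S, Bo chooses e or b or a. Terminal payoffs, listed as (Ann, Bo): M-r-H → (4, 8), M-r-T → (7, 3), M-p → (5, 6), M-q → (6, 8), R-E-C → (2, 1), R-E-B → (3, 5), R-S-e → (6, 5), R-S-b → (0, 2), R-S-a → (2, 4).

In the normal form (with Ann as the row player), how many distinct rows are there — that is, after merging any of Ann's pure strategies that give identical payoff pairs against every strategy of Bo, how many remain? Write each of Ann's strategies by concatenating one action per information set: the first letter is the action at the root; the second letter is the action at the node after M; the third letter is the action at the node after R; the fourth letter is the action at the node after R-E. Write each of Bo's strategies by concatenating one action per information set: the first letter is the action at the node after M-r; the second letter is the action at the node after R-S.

Ann has 24 pure strategies: MrEC, MrEB, MrSC, MrSB, MpEC, MpEB, MpSC, MpSB, MqEC, MqEB, MqSC, MqSB, RrEC, RrEB, RrSC, RrSB, RpEC, RpEB, RpSC, RpSB, RqEC, RqEB, RqSC, RqSB. Columns: He, Hb, Ha, Te, Tb, Ta.
{MrEC, MrEB, MrSC, MrSB} → row (4,8) (4,8) (4,8) (7,3) (7,3) (7,3)
{MpEC, MpEB, MpSC, MpSB} → row (5,6) (5,6) (5,6) (5,6) (5,6) (5,6)
{MqEC, MqEB, MqSC, MqSB} → row (6,8) (6,8) (6,8) (6,8) (6,8) (6,8)
{RrEC, RpEC, RqEC} → row (2,1) (2,1) (2,1) (2,1) (2,1) (2,1)
{RrEB, RpEB, RqEB} → row (3,5) (3,5) (3,5) (3,5) (3,5) (3,5)
{RrSC, RrSB, RpSC, RpSB, RqSC, RqSB} → row (6,5) (0,2) (2,4) (6,5) (0,2) (2,4)
That's 6 distinct rows out of 24 strategies.

6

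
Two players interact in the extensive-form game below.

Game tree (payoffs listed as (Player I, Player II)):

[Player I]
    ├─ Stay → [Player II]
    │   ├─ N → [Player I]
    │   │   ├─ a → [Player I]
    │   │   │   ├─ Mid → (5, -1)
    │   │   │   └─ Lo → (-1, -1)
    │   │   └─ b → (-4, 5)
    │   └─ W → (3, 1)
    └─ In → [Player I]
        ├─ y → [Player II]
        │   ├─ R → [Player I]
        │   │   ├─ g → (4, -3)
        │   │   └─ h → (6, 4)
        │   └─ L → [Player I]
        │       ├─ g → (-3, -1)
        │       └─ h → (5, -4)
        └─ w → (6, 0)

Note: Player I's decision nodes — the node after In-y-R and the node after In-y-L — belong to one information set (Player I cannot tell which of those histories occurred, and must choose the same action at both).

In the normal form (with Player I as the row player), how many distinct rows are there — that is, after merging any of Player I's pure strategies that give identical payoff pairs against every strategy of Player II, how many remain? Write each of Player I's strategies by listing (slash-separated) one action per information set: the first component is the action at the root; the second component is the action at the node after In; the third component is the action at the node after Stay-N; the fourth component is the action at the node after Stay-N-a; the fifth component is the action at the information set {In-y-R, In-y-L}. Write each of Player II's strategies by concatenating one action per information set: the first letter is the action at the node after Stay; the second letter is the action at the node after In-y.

6

Player I has 32 pure strategies: Stay/y/a/Mid/g, Stay/y/a/Mid/h, Stay/y/a/Lo/g, Stay/y/a/Lo/h, Stay/y/b/Mid/g, Stay/y/b/Mid/h, Stay/y/b/Lo/g, Stay/y/b/Lo/h, Stay/w/a/Mid/g, Stay/w/a/Mid/h, Stay/w/a/Lo/g, Stay/w/a/Lo/h, Stay/w/b/Mid/g, Stay/w/b/Mid/h, Stay/w/b/Lo/g, Stay/w/b/Lo/h, In/y/a/Mid/g, In/y/a/Mid/h, In/y/a/Lo/g, In/y/a/Lo/h, In/y/b/Mid/g, In/y/b/Mid/h, In/y/b/Lo/g, In/y/b/Lo/h, In/w/a/Mid/g, In/w/a/Mid/h, In/w/a/Lo/g, In/w/a/Lo/h, In/w/b/Mid/g, In/w/b/Mid/h, In/w/b/Lo/g, In/w/b/Lo/h. Columns: NR, NL, WR, WL.
{Stay/y/a/Mid/g, Stay/y/a/Mid/h, Stay/w/a/Mid/g, Stay/w/a/Mid/h} → row (5,-1) (5,-1) (3,1) (3,1)
{Stay/y/a/Lo/g, Stay/y/a/Lo/h, Stay/w/a/Lo/g, Stay/w/a/Lo/h} → row (-1,-1) (-1,-1) (3,1) (3,1)
{Stay/y/b/Mid/g, Stay/y/b/Mid/h, Stay/y/b/Lo/g, Stay/y/b/Lo/h, Stay/w/b/Mid/g, Stay/w/b/Mid/h, Stay/w/b/Lo/g, Stay/w/b/Lo/h} → row (-4,5) (-4,5) (3,1) (3,1)
{In/y/a/Mid/g, In/y/a/Lo/g, In/y/b/Mid/g, In/y/b/Lo/g} → row (4,-3) (-3,-1) (4,-3) (-3,-1)
{In/y/a/Mid/h, In/y/a/Lo/h, In/y/b/Mid/h, In/y/b/Lo/h} → row (6,4) (5,-4) (6,4) (5,-4)
{In/w/a/Mid/g, In/w/a/Mid/h, In/w/a/Lo/g, In/w/a/Lo/h, In/w/b/Mid/g, In/w/b/Mid/h, In/w/b/Lo/g, In/w/b/Lo/h} → row (6,0) (6,0) (6,0) (6,0)
That's 6 distinct rows out of 32 strategies.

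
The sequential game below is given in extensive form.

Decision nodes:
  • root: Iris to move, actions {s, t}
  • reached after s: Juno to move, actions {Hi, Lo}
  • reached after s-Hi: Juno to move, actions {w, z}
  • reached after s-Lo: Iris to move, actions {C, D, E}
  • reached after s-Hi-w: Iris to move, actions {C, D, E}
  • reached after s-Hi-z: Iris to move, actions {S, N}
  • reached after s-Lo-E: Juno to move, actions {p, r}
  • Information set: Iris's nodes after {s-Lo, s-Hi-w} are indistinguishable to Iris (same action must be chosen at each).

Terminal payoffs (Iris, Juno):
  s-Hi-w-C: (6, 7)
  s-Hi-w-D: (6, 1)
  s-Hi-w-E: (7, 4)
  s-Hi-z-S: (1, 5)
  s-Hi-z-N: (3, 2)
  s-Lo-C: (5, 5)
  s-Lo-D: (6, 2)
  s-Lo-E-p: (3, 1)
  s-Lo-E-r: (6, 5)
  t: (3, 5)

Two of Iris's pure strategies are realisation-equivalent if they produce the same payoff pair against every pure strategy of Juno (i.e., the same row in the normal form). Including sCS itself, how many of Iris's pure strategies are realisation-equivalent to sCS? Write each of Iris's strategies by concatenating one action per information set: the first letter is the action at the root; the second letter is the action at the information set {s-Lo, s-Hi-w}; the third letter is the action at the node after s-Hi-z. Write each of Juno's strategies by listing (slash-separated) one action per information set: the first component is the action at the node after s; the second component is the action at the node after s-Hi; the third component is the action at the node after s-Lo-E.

1

Row for sCS (columns Hi/w/p, Hi/w/r, Hi/z/p, Hi/z/r, Lo/w/p, Lo/w/r, Lo/z/p, Lo/z/r): (6,7) (6,7) (1,5) (1,5) (5,5) (5,5) (5,5) (5,5).
Every one of Iris's information sets is on the play path for some reply by Juno when Iris follows sCS.
Changing the action at any of them therefore changes at least one column, so only sCS itself gives this row.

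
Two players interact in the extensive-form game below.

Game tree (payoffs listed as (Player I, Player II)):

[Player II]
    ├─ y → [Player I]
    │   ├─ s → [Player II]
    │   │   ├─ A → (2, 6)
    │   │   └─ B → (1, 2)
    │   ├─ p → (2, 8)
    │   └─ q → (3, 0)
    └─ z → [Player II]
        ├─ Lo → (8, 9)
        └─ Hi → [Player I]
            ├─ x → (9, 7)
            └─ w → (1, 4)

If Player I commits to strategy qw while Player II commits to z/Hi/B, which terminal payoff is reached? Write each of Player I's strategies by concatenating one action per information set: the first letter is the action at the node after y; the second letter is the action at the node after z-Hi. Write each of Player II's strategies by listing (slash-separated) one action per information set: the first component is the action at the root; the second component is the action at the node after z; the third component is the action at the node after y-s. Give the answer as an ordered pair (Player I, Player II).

Trace the play path from the root:
  Player II plays z
  Player II plays Hi at [z]
  Player I plays w at [z-Hi]
→ terminal payoff (1, 4).
(Player I's choice at the node after y is never reached on this path, so it doesn't affect the outcome.)

(1, 4)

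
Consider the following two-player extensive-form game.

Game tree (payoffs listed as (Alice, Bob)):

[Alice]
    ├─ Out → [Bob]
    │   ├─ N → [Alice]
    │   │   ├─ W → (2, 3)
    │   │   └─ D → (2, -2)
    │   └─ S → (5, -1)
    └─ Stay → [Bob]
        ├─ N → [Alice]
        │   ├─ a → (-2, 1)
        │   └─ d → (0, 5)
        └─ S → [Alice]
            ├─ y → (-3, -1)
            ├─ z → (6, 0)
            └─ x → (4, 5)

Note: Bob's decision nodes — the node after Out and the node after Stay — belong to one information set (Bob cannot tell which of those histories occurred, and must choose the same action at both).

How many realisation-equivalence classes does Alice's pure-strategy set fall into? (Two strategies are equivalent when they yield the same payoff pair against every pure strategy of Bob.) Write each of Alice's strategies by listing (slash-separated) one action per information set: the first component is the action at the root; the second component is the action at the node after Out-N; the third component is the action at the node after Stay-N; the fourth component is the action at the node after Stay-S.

Alice has 24 pure strategies: Out/W/a/y, Out/W/a/z, Out/W/a/x, Out/W/d/y, Out/W/d/z, Out/W/d/x, Out/D/a/y, Out/D/a/z, Out/D/a/x, Out/D/d/y, Out/D/d/z, Out/D/d/x, Stay/W/a/y, Stay/W/a/z, Stay/W/a/x, Stay/W/d/y, Stay/W/d/z, Stay/W/d/x, Stay/D/a/y, Stay/D/a/z, Stay/D/a/x, Stay/D/d/y, Stay/D/d/z, Stay/D/d/x. Columns: N, S.
{Out/W/a/y, Out/W/a/z, Out/W/a/x, Out/W/d/y, Out/W/d/z, Out/W/d/x} → row (2,3) (5,-1)
{Out/D/a/y, Out/D/a/z, Out/D/a/x, Out/D/d/y, Out/D/d/z, Out/D/d/x} → row (2,-2) (5,-1)
{Stay/W/a/y, Stay/D/a/y} → row (-2,1) (-3,-1)
{Stay/W/a/z, Stay/D/a/z} → row (-2,1) (6,0)
{Stay/W/a/x, Stay/D/a/x} → row (-2,1) (4,5)
{Stay/W/d/y, Stay/D/d/y} → row (0,5) (-3,-1)
{Stay/W/d/z, Stay/D/d/z} → row (0,5) (6,0)
{Stay/W/d/x, Stay/D/d/x} → row (0,5) (4,5)
That's 8 distinct rows out of 24 strategies.

8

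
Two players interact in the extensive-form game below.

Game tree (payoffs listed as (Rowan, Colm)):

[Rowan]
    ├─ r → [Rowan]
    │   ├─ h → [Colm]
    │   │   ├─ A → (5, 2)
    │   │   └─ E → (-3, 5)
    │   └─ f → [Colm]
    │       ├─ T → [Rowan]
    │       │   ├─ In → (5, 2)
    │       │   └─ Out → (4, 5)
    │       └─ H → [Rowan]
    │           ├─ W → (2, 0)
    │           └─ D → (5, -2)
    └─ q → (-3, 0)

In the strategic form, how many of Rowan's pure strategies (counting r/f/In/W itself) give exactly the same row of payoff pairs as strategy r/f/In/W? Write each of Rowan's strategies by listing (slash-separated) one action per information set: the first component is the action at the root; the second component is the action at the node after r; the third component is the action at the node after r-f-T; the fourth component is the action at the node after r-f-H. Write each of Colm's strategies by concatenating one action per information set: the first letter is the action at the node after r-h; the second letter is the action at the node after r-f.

Row for r/f/In/W (columns AT, AH, ET, EH): (5,2) (2,0) (5,2) (2,0).
Every one of Rowan's information sets is on the play path for some reply by Colm when Rowan follows r/f/In/W.
Changing the action at any of them therefore changes at least one column, so only r/f/In/W itself gives this row.

1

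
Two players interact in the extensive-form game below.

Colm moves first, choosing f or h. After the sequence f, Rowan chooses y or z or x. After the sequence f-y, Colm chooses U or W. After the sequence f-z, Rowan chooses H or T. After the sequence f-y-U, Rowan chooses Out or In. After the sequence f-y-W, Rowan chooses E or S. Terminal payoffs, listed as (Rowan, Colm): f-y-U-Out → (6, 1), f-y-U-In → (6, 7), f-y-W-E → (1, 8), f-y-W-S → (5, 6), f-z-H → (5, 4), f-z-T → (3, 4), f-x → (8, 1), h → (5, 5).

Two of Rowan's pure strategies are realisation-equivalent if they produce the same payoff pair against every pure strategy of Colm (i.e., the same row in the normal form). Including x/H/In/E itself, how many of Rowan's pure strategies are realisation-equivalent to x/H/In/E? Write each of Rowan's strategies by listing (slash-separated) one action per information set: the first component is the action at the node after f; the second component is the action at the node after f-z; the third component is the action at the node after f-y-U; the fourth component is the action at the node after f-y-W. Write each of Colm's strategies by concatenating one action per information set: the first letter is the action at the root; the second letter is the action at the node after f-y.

8

Row for x/H/In/E (columns fU, fW, hU, hW): (8,1) (8,1) (5,5) (5,5).
Under x/H/In/E, Rowan's choice at the node after f-z and at the node after f-y-U and at the node after f-y-W can never be reached regardless of what Colm does, so varying those choices leaves every outcome unchanged.
Holding the reachable choices fixed and varying the unreachable ones freely already gives 2 × 2 × 2 = 8 equivalent strategies.
No other strategy reproduces this row, so those 8 are the full class: x/H/Out/E, x/H/Out/S, x/H/In/E, x/H/In/S, x/T/Out/E, x/T/Out/S, x/T/In/E, x/T/In/S.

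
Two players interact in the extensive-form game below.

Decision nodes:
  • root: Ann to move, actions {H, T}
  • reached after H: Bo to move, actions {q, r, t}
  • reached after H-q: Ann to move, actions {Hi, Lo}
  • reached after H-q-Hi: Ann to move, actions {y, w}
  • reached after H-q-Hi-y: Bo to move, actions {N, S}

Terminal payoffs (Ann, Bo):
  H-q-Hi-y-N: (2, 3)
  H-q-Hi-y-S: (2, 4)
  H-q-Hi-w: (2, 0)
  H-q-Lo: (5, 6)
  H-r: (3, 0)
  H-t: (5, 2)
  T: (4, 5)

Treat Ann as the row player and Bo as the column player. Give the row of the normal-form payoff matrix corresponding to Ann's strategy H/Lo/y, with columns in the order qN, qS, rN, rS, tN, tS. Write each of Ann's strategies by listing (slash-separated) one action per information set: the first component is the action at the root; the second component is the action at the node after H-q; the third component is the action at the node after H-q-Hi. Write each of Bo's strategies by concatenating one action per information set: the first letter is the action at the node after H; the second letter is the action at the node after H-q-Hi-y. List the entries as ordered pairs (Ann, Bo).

(5,6) (5,6) (3,0) (3,0) (5,2) (5,2)

vs qN: Ann plays H → Bo plays q at [H] → Ann plays Lo at [H-q] → (5, 6)
vs qS: Ann plays H → Bo plays q at [H] → Ann plays Lo at [H-q] → (5, 6)
vs rN: Ann plays H → Bo plays r at [H] → (3, 0)
vs rS: Ann plays H → Bo plays r at [H] → (3, 0)
vs tN: Ann plays H → Bo plays t at [H] → (5, 2)
vs tS: Ann plays H → Bo plays t at [H] → (5, 2)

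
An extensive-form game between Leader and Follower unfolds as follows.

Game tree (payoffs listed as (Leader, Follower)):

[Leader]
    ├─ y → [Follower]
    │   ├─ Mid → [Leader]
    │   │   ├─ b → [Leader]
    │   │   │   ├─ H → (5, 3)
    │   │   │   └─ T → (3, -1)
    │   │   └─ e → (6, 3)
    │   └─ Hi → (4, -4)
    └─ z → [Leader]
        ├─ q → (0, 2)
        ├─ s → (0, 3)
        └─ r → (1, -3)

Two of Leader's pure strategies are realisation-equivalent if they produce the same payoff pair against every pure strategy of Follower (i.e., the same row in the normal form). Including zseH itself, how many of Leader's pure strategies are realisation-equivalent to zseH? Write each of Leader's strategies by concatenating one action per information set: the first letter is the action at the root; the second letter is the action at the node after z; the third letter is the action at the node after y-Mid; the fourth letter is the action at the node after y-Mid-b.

4

Row for zseH (columns Mid, Hi): (0,3) (0,3).
Under zseH, Leader's choice at the node after y-Mid and at the node after y-Mid-b can never be reached regardless of what Follower does, so varying those choices leaves every outcome unchanged.
Holding the reachable choices fixed and varying the unreachable ones freely already gives 2 × 2 = 4 equivalent strategies.
No other strategy reproduces this row, so those 4 are the full class: zsbH, zsbT, zseH, zseT.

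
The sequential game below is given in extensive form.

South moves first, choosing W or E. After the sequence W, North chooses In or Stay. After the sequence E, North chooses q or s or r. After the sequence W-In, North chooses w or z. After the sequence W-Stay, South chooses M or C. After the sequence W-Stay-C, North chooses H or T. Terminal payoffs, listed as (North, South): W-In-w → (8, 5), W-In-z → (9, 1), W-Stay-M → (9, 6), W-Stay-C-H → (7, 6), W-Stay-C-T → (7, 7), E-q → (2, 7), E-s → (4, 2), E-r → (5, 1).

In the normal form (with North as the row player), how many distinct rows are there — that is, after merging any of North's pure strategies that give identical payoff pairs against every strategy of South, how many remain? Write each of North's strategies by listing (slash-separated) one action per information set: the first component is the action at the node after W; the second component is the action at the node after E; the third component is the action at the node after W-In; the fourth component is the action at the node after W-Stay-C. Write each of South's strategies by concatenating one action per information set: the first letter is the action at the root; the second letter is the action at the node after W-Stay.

North has 24 pure strategies: In/q/w/H, In/q/w/T, In/q/z/H, In/q/z/T, In/s/w/H, In/s/w/T, In/s/z/H, In/s/z/T, In/r/w/H, In/r/w/T, In/r/z/H, In/r/z/T, Stay/q/w/H, Stay/q/w/T, Stay/q/z/H, Stay/q/z/T, Stay/s/w/H, Stay/s/w/T, Stay/s/z/H, Stay/s/z/T, Stay/r/w/H, Stay/r/w/T, Stay/r/z/H, Stay/r/z/T. Columns: WM, WC, EM, EC.
{In/q/w/H, In/q/w/T} → row (8,5) (8,5) (2,7) (2,7)
{In/q/z/H, In/q/z/T} → row (9,1) (9,1) (2,7) (2,7)
{In/s/w/H, In/s/w/T} → row (8,5) (8,5) (4,2) (4,2)
{In/s/z/H, In/s/z/T} → row (9,1) (9,1) (4,2) (4,2)
{In/r/w/H, In/r/w/T} → row (8,5) (8,5) (5,1) (5,1)
{In/r/z/H, In/r/z/T} → row (9,1) (9,1) (5,1) (5,1)
{Stay/q/w/H, Stay/q/z/H} → row (9,6) (7,6) (2,7) (2,7)
{Stay/q/w/T, Stay/q/z/T} → row (9,6) (7,7) (2,7) (2,7)
{Stay/s/w/H, Stay/s/z/H} → row (9,6) (7,6) (4,2) (4,2)
{Stay/s/w/T, Stay/s/z/T} → row (9,6) (7,7) (4,2) (4,2)
{Stay/r/w/H, Stay/r/z/H} → row (9,6) (7,6) (5,1) (5,1)
{Stay/r/w/T, Stay/r/z/T} → row (9,6) (7,7) (5,1) (5,1)
That's 12 distinct rows out of 24 strategies.

12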